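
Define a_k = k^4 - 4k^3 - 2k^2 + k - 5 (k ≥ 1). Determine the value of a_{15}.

36685

a_{15} = 1·15^4 - 4·15^3 - 2·15^2 + 1·15 - 5 = 36685.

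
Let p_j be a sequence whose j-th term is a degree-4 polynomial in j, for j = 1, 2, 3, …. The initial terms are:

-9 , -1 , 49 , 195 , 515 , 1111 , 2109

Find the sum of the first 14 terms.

1st diffs: 8, 50, 146, 320, 596, 998.
2nd diffs: 42, 96, 174, 276, 402.
3rd diffs: 54, 78, 102, 126.
4th diffs: 24, 24, 24 (constant).
Newton forward-difference form: p_j = -9 + 8·C(j-1,1) + 42·C(j-1,2) + 54·C(j-1,3) + 24·C(j-1,4).
Continuing: …, 3659, 5935, 9135, 13481, …, p_{14} = 35975.
Summing j = 1..14 (14 terms) gives 117992.

117992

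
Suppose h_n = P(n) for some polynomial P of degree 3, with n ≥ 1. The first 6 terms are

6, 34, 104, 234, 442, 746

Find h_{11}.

4336

1st diffs: 28, 70, 130, 208, 304.
2nd diffs: 42, 60, 78, 96.
3rd diffs: 18, 18, 18 (constant).
So h_n = 3n^3 + 3n^2 - 2n + 2.
Evaluating at n = 11 gives h_{11} = 4336.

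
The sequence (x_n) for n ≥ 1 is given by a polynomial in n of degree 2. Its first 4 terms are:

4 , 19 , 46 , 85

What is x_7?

274

1st diffs: 15, 27, 39.
2nd diffs: 12, 12 (constant).
Newton forward-difference form: x_n = 4 + 15·C(n-1,1) + 12·C(n-1,2).
At n = 7: n-1 = 6, so x_7 = 4 + 90 + 180 = 274.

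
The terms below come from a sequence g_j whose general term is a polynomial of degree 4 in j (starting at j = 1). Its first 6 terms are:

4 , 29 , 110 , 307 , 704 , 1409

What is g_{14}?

39017

1st diffs: 25, 81, 197, 397, 705.
2nd diffs: 56, 116, 200, 308.
3rd diffs: 60, 84, 108.
4th diffs: 24, 24 (constant).
So g_j = j^4 + 3j^2 + j - 1.
Evaluating at j = 14 gives g_{14} = 39017.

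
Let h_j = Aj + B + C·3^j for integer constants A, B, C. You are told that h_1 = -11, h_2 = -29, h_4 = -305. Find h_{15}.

The three given values yield: A + B + 3C = -11; 2A + B + 9C = -29; 4A + B + 81C = -305.
Subtracting the first from the second: A + 6C = -18.
Subtracting the second from the third: 2A + 72C = -276.
Solving: C = -4, A = 6, then B = -5.
Therefore h_{15} = 90 + (-5) + (-4)·14348907 = -57395543.

-57395543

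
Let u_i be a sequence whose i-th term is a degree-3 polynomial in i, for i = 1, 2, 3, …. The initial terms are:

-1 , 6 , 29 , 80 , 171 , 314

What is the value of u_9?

1175

1st diffs: 7, 23, 51, 91, 143.
2nd diffs: 16, 28, 40, 52.
3rd diffs: 12, 12, 12 (constant).
Newton forward-difference form: u_i = -1 + 7·C(i-1,1) + 16·C(i-1,2) + 12·C(i-1,3).
At i = 9: i-1 = 8, so u_9 = -1 + 56 + 448 + 672 = 1175.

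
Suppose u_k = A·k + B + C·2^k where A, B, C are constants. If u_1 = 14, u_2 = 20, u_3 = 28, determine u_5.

Plug in k = 1, 2, 3: A + B + 2C = 14; 2A + B + 4C = 20; 3A + B + 8C = 28.
Subtracting the first from the second: A + 2C = 6.
Subtracting the second from the third: A + 4C = 8.
Solving: C = 1, A = 4, then B = 8.
Therefore u_5 = 20 + 8 + 1·32 = 60.

60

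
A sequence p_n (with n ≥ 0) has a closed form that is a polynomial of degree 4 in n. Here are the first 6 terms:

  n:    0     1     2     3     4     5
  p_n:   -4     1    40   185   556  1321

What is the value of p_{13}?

1st diffs: 5, 39, 145, 371, 765.
2nd diffs: 34, 106, 226, 394.
3rd diffs: 72, 120, 168.
4th diffs: 48, 48 (constant).
So p_n = 2n^4 + 3n^2 - 4.
Evaluating at n = 13 gives p_{13} = 57625.

57625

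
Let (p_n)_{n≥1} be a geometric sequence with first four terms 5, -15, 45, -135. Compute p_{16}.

-71744535

Common ratio r = -3.
p_n = 5·(-3)^(n-1).
p_{16} = 5·(-3)^15 = -71744535.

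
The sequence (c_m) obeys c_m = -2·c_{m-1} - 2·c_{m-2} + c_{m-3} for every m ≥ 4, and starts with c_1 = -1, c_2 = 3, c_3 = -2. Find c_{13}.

Applying the relation repeatedly:
c_4 = -3;  c_5 = 13;  c_6 = -22;  c_7 = 15;  c_8 = 27;  c_9 = -106;  c_{10} = 173;  c_{11} = -107;  c_{12} = -238;  c_{13} = 863.

863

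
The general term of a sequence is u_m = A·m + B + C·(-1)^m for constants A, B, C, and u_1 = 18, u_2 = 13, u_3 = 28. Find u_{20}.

103

The three given values yield: A + B - C = 18; 2A + B + C = 13; 3A + B - C = 28.
Subtracting the first from the second: A + 2C = -5.
Subtracting the second from the third: A - 2C = 15.
Solving: C = -5, A = 5, then B = 8.
Therefore u_{20} = 100 + 8 + (-5)·1 = 103.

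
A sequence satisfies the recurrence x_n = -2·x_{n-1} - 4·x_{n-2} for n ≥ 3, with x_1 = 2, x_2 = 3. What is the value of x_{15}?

Iterate the recurrence:
x_3 = -14;  x_4 = 16;  x_5 = 24;  …;  x_{12} = -7168;  x_{13} = 8192;  x_{14} = 12288;  x_{15} = -57344.

-57344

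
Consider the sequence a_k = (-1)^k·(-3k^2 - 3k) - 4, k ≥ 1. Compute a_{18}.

(-1)^18 = 1; -3k^2 - 3k at k=18 is -1026; so a_{18} = -1030.

-1030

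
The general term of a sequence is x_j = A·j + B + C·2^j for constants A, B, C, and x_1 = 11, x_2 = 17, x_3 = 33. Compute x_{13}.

The three given values yield: A + B + 2C = 11; 2A + B + 4C = 17; 3A + B + 8C = 33.
Subtracting the first from the second: A + 2C = 6.
Subtracting the second from the third: A + 4C = 16.
Solving: C = 5, A = -4, then B = 5.
Therefore x_{13} = -52 + 5 + 5·8192 = 40913.

40913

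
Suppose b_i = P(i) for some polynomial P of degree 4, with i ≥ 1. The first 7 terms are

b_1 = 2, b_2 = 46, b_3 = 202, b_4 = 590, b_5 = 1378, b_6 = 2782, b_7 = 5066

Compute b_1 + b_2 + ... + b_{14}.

1st diffs: 44, 156, 388, 788, 1404, 2284.
2nd diffs: 112, 232, 400, 616, 880.
3rd diffs: 120, 168, 216, 264.
4th diffs: 48, 48, 48 (constant).
Newton forward-difference form: b_i = 2 + 44·C(i-1,1) + 112·C(i-1,2) + 120·C(i-1,3) + 48·C(i-1,4).
Continuing: …, 8542, 13570, 20558, 29962, …, b_{14} = 77950.
Summing i = 1..14 (14 terms) gives 261016.

261016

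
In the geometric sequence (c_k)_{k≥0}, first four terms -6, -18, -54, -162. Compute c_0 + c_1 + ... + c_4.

Common ratio r = 3.
c_k = (-6)·3^(k-0).
S = (-6)·(3^5 - 1)/(3 - 1) = (-6)·(243 - 1)/(2) = -726.

-726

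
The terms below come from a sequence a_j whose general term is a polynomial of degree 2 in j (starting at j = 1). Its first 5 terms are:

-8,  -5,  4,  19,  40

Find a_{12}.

355

1st diffs: 3, 9, 15, 21.
2nd diffs: 6, 6, 6 (constant).
Newton forward-difference form: a_j = -8 + 3·C(j-1,1) + 6·C(j-1,2).
At j = 12: j-1 = 11, so a_{12} = -8 + 33 + 330 = 355.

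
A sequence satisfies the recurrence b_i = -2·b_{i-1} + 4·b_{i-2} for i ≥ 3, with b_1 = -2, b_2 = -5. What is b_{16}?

-25264128

Step forward from the initial values:
b_3 = 2; b_4 = -24; b_5 = 56; …; b_{13} = 745472; b_{14} = -2412544; b_{15} = 7806976; b_{16} = -25264128.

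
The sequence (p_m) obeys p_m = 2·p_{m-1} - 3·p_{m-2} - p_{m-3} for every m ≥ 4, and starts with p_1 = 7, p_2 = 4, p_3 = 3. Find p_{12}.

Step forward from the initial values:
p_4 = -13, p_5 = -39, p_6 = -42, p_7 = 46, p_8 = 257, p_9 = 418, p_{10} = 19, p_{11} = -1473, p_{12} = -3421.

-3421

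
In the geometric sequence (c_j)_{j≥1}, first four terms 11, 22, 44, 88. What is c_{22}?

23068672

Common ratio r = 2.
c_j = 11·2^(j-1).
c_{22} = 11·2^21 = 23068672.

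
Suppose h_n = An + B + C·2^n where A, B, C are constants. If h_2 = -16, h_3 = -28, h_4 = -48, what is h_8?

-544

Plug in n = 2, 3, 4: 2A + B + 4C = -16; 3A + B + 8C = -28; 4A + B + 16C = -48.
Subtracting the first from the second: A + 4C = -12.
Subtracting the second from the third: A + 8C = -20.
Solving: C = -2, A = -4, then B = 0.
Hence h_8 = -4·8 + 0 + (-2)·256 = -544.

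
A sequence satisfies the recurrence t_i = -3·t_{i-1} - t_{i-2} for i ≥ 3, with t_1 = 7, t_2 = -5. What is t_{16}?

-1935523

t_3 = 8  t_4 = -19  t_5 = 49  …  t_{13} = 107863  t_{14} = -282389  t_{15} = 739304  t_{16} = -1935523.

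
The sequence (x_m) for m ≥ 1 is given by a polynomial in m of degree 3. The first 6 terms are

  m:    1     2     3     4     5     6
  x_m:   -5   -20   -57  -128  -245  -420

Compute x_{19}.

-13433

1st diffs: -15, -37, -71, -117, -175.
2nd diffs: -22, -34, -46, -58.
3rd diffs: -12, -12, -12 (constant).
Newton forward-difference form: x_m = -5 + (-15)·C(m-1,1) + (-22)·C(m-1,2) + (-12)·C(m-1,3).
At m = 19: m-1 = 18, so x_{19} = -5 - 270 - 3366 - 9792 = -13433.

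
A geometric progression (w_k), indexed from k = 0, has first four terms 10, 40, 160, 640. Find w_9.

Common ratio r = 4.
w_k = 10·4^(k-0).
w_9 = 10·4^9 = 2621440.

2621440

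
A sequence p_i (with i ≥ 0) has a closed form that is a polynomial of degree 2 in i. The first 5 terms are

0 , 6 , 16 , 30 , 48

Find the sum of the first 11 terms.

990

1st diffs: 6, 10, 14, 18.
2nd diffs: 4, 4, 4 (constant).
Newton forward-difference form: p_i = 6·C(i,1) + 4·C(i,2).
Continuing: …, 70, 96, 126, 160, …, p_{10} = 240.
Summing i = 0..10 (11 terms) gives 990.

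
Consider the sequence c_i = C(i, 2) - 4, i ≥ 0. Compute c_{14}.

C(14, 2) = 91, so c_{14} = 87.

87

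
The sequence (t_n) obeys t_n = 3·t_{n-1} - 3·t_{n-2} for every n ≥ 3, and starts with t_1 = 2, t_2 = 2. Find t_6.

-36

t_3 = 0; t_4 = -6; t_5 = -18; t_6 = -36.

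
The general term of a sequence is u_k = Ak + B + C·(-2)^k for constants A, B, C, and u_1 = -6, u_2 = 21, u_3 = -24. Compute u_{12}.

16419

At k = 1, 2, 3: A + B - 2C = -6; 2A + B + 4C = 21; 3A + B - 8C = -24.
Subtracting the first from the second: A + 6C = 27.
Subtracting the second from the third: A - 12C = -45.
Solving: C = 4, A = 3, then B = -1.
Hence u_{12} = 3·12 + (-1) + 4·4096 = 16419.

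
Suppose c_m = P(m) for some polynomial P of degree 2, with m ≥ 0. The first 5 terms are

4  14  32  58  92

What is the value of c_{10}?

464

1st diffs: 10, 18, 26, 34.
2nd diffs: 8, 8, 8 (constant).
Newton forward-difference form: c_m = 4 + 10·C(m,1) + 8·C(m,2).
At m = 10: m = 10, so c_{10} = 4 + 100 + 360 = 464.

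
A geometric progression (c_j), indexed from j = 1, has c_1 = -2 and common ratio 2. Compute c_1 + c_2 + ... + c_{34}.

c_j = (-2)·2^(j-1).
S = (-2)·(2^34 - 1)/(2 - 1) = (-2)·(17179869184 - 1)/(1) = -34359738366.

-34359738366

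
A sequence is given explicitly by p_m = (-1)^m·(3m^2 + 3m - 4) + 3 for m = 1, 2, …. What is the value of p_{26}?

2105

(-1)^26 = 1; 3m^2 + 3m - 4 at m=26 is 2102; so p_{26} = 2105.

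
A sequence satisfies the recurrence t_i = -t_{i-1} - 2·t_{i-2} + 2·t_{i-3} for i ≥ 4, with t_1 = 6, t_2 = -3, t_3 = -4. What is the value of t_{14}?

-1572

t_4 = 22; t_5 = -20; t_6 = -32; …; t_{11} = -396; t_{12} = -1252; t_{13} = 3284; t_{14} = -1572.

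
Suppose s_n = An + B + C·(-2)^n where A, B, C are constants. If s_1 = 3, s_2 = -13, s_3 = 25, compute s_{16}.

-196581

The three given values yield: A + B - 2C = 3; 2A + B + 4C = -13; 3A + B - 8C = 25.
Subtracting the first from the second: A + 6C = -16.
Subtracting the second from the third: A - 12C = 38.
Solving: C = -3, A = 2, then B = -5.
Hence s_{16} = 2·16 + (-5) + (-3)·65536 = -196581.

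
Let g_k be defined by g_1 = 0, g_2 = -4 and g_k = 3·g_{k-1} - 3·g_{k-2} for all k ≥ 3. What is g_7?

Compute successive terms:
g_3 = -12; g_4 = -24; g_5 = -36; g_6 = -36; g_7 = 0.

0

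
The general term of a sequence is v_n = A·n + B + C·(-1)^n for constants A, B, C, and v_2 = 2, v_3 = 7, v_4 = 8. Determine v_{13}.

37

Plug in n = 2, 3, 4: 2A + B + C = 2; 3A + B - C = 7; 4A + B + C = 8.
Subtracting the first from the second: A - 2C = 5.
Subtracting the second from the third: A + 2C = 1.
Solving: C = -1, A = 3, then B = -3.
Therefore v_{13} = 39 + (-3) + (-1)·(-1) = 37.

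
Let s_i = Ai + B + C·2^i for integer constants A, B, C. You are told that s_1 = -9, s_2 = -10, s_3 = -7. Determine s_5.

The three given values yield: A + B + 2C = -9; 2A + B + 4C = -10; 3A + B + 8C = -7.
Subtracting the first from the second: A + 2C = -1.
Subtracting the second from the third: A + 4C = 3.
Solving: C = 2, A = -5, then B = -8.
Hence s_5 = -5·5 + (-8) + 2·32 = 31.

31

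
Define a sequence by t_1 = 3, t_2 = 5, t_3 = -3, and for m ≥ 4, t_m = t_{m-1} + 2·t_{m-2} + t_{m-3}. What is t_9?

249

Compute successive terms:
t_4 = 10; t_5 = 9; t_6 = 26; t_7 = 54; t_8 = 115; t_9 = 249.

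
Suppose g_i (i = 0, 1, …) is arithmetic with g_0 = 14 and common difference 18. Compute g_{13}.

248

g_i = 14 + (i - 0)·18.
g_{13} = 14 + 13·18 = 248.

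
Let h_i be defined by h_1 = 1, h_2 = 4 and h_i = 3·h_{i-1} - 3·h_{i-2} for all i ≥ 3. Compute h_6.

Applying the relation repeatedly:
h_3 = 9, h_4 = 15, h_5 = 18, h_6 = 9.

9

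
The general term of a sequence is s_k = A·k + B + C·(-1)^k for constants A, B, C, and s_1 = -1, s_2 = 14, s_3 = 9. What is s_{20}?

104

At k = 1, 2, 3: A + B - C = -1; 2A + B + C = 14; 3A + B - C = 9.
Subtracting the first from the second: A + 2C = 15.
Subtracting the second from the third: A - 2C = -5.
Solving: C = 5, A = 5, then B = -1.
Hence s_{20} = 5·20 + (-1) + 5·1 = 104.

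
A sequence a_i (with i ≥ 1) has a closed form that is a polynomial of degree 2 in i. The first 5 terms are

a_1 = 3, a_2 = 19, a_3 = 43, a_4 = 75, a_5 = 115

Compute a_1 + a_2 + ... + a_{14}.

1st diffs: 16, 24, 32, 40.
2nd diffs: 8, 8, 8 (constant).
Newton forward-difference form: a_i = 3 + 16·C(i-1,1) + 8·C(i-1,2).
Continuing: …, 163, 219, 283, 355, …, a_{14} = 835.
Summing i = 1..14 (14 terms) gives 4410.

4410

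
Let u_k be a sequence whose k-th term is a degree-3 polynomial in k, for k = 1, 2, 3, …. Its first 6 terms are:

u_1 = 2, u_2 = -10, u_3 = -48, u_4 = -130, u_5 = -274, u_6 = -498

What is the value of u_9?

-1830

1st diffs: -12, -38, -82, -144, -224.
2nd diffs: -26, -44, -62, -80.
3rd diffs: -18, -18, -18 (constant).
Newton forward-difference form: u_k = 2 + (-12)·C(k-1,1) + (-26)·C(k-1,2) + (-18)·C(k-1,3).
At k = 9: k-1 = 8, so u_9 = 2 - 96 - 728 - 1008 = -1830.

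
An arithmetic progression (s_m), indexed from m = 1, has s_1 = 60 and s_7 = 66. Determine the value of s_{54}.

113

Common difference d = (66 - 60) / (7 - 1) = 1.
s_m = 60 + (m - 1)·1.
s_{54} = 60 + 53·1 = 113.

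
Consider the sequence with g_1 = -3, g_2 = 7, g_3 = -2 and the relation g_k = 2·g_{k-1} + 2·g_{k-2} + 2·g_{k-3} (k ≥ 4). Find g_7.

124

Applying the relation repeatedly:
g_4 = 4; g_5 = 18; g_6 = 40; g_7 = 124.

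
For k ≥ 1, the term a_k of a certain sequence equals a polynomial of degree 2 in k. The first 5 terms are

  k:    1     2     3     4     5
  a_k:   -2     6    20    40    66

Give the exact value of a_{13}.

1st diffs: 8, 14, 20, 26.
2nd diffs: 6, 6, 6 (constant).
So a_k = 3k^2 - k - 4.
Evaluating at k = 13 gives a_{13} = 490.

490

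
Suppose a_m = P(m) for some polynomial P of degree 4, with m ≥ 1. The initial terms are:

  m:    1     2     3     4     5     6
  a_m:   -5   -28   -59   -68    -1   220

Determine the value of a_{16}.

1st diffs: -23, -31, -9, 67, 221.
2nd diffs: -8, 22, 76, 154.
3rd diffs: 30, 54, 78.
4th diffs: 24, 24 (constant).
So a_m = m^4 - 5m^3 + m^2 - 6m + 4.
Evaluating at m = 16 gives a_{16} = 45220.

45220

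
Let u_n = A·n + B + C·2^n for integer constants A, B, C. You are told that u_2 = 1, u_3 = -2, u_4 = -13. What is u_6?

-99

At n = 2, 3, 4: 2A + B + 4C = 1; 3A + B + 8C = -2; 4A + B + 16C = -13.
Subtracting the first from the second: A + 4C = -3.
Subtracting the second from the third: A + 8C = -11.
Solving: C = -2, A = 5, then B = -1.
Therefore u_6 = 30 + (-1) + (-2)·64 = -99.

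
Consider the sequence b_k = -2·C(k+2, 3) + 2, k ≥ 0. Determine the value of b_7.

C(9, 3) = 84, so b_7 = -166.

-166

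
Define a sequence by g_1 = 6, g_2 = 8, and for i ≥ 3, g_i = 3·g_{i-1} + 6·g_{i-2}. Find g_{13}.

137929716

Step forward from the initial values:
g_3 = 60, g_4 = 228, g_5 = 1044, …, g_{10} = 1650132, g_{11} = 7215156, g_{12} = 31546260, g_{13} = 137929716.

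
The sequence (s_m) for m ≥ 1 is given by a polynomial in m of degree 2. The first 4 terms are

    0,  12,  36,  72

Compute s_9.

432

1st diffs: 12, 24, 36.
2nd diffs: 12, 12 (constant).
Newton forward-difference form: s_m = 12·C(m-1,1) + 12·C(m-1,2).
At m = 9: m-1 = 8, so s_9 = 96 + 336 = 432.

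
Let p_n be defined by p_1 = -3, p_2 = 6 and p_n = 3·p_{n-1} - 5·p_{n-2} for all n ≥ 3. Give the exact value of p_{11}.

21858

Compute successive terms:
p_3 = 33  p_4 = 69  p_5 = 42  p_6 = -219  p_7 = -867  p_8 = -1506  p_9 = -183  p_{10} = 6981  p_{11} = 21858.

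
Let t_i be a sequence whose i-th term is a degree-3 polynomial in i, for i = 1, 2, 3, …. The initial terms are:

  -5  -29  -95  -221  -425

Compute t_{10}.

1st diffs: -24, -66, -126, -204.
2nd diffs: -42, -60, -78.
3rd diffs: -18, -18 (constant).
Newton forward-difference form: t_i = -5 + (-24)·C(i-1,1) + (-42)·C(i-1,2) + (-18)·C(i-1,3).
At i = 10: i-1 = 9, so t_{10} = -5 - 216 - 1512 - 1512 = -3245.

-3245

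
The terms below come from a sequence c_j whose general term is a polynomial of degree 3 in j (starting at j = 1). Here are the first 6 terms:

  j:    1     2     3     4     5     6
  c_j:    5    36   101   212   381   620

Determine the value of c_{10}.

2516

1st diffs: 31, 65, 111, 169, 239.
2nd diffs: 34, 46, 58, 70.
3rd diffs: 12, 12, 12 (constant).
Newton forward-difference form: c_j = 5 + 31·C(j-1,1) + 34·C(j-1,2) + 12·C(j-1,3).
At j = 10: j-1 = 9, so c_{10} = 5 + 279 + 1224 + 1008 = 2516.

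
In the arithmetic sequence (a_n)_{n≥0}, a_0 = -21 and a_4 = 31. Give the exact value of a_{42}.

525

Common difference d = (31 - (-21)) / (4 - 0) = 13.
a_n = -21 + (n - 0)·13.
a_{42} = -21 + 42·13 = 525.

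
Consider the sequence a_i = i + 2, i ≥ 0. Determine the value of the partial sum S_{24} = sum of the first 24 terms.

324

Over i = 0..23: Σi = 276.
Total = (1)·276 + (2)·24 = 324.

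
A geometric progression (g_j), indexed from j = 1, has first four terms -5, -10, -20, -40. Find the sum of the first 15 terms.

-163835

Common ratio r = 2.
g_j = (-5)·2^(j-1).
S = (-5)·(2^15 - 1)/(2 - 1) = (-5)·(32768 - 1)/(1) = -163835.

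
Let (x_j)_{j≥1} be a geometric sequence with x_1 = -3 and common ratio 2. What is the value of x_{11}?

x_j = (-3)·2^(j-1).
x_{11} = (-3)·2^10 = -3072.

-3072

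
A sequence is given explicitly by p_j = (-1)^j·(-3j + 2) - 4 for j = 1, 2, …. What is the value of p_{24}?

-74

(-1)^24 = 1; -3j + 2 at j=24 is -70; so p_{24} = -74.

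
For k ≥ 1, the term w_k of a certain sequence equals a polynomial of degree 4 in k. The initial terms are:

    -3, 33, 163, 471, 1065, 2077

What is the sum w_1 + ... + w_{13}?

120601

1st diffs: 36, 130, 308, 594, 1012.
2nd diffs: 94, 178, 286, 418.
3rd diffs: 84, 108, 132.
4th diffs: 24, 24 (constant).
So w_k = k^4 + 4k^3 - 2k^2 - k - 5.
Continuing: …, 3663, 6003, 9301, 13785, …, w_{13} = 36993.
Summing k = 1..13 (13 terms) gives 120601.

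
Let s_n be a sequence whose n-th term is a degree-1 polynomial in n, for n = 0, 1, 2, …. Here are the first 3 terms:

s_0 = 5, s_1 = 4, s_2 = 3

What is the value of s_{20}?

1st diffs: -1, -1 (constant).
So s_n = -n + 5.
Evaluating at n = 20 gives s_{20} = -15.

-15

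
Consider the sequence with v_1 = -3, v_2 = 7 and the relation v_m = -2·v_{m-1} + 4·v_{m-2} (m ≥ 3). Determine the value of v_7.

-2752

Step forward from the initial values:
v_3 = -26  v_4 = 80  v_5 = -264  v_6 = 848  v_7 = -2752.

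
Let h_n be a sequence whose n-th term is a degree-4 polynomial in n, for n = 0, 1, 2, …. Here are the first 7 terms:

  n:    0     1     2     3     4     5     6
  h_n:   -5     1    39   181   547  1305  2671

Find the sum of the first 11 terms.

1st diffs: 6, 38, 142, 366, 758, 1366.
2nd diffs: 32, 104, 224, 392, 608.
3rd diffs: 72, 120, 168, 216.
4th diffs: 48, 48, 48 (constant).
Newton forward-difference form: h_n = -5 + 6·C(n,1) + 32·C(n,2) + 72·C(n,3) + 48·C(n,4).
Continuing: 4909, 8331, 13297, 20215.
Summing n = 0..10 (11 terms) gives 51491.

51491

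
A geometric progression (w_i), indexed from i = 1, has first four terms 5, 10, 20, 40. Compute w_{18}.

655360

Common ratio r = 2.
w_i = 5·2^(i-1).
w_{18} = 5·2^17 = 655360.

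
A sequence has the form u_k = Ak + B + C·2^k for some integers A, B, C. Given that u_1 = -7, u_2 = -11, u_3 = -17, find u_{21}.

-2097197

At k = 1, 2, 3: A + B + 2C = -7; 2A + B + 4C = -11; 3A + B + 8C = -17.
Subtracting the first from the second: A + 2C = -4.
Subtracting the second from the third: A + 4C = -6.
Solving: C = -1, A = -2, then B = -3.
So u_k = -2·k + (-3) + (-1)·2^k; at k=21 this is -2097197.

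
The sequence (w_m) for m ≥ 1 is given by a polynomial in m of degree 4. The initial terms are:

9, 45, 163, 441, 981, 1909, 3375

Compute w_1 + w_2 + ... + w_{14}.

1st diffs: 36, 118, 278, 540, 928, 1466.
2nd diffs: 82, 160, 262, 388, 538.
3rd diffs: 78, 102, 126, 150.
4th diffs: 24, 24, 24 (constant).
So w_m = m^4 + 3m^3 - 2m^2 + 6m + 1.
Continuing: …, 5553, 8641, 12861, 18459, …, w_{14} = 46341.
Summing m = 1..14 (14 terms) gives 159376.

159376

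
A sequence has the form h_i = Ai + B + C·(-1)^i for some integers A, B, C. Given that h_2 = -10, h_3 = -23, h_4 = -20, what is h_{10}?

-50

Plug in i = 2, 3, 4: 2A + B + C = -10; 3A + B - C = -23; 4A + B + C = -20.
Subtracting the first from the second: A - 2C = -13.
Subtracting the second from the third: A + 2C = 3.
Solving: C = 4, A = -5, then B = -4.
Hence h_{10} = -5·10 + (-4) + 4·1 = -50.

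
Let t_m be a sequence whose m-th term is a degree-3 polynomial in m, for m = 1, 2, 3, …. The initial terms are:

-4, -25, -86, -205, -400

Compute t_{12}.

-5405

1st diffs: -21, -61, -119, -195.
2nd diffs: -40, -58, -76.
3rd diffs: -18, -18 (constant).
Newton forward-difference form: t_m = -4 + (-21)·C(m-1,1) + (-40)·C(m-1,2) + (-18)·C(m-1,3).
At m = 12: m-1 = 11, so t_{12} = -4 - 231 - 2200 - 2970 = -5405.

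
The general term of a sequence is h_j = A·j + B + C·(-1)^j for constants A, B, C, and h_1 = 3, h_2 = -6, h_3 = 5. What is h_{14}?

At j = 1, 2, 3: A + B - C = 3; 2A + B + C = -6; 3A + B - C = 5.
Subtracting the first from the second: A + 2C = -9.
Subtracting the second from the third: A - 2C = 11.
Solving: C = -5, A = 1, then B = -3.
So h_j = 1·j + (-3) + (-5)·(-1)^j; at j=14 this is 6.

6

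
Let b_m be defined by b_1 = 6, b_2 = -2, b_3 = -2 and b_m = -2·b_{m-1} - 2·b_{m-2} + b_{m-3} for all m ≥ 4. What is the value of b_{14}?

1182

b_4 = 14, b_5 = -26, b_6 = 22, …, b_{11} = -202, b_{12} = 934, b_{13} = -1626, b_{14} = 1182.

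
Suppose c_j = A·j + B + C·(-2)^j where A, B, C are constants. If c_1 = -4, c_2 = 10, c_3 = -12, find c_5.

At j = 1, 2, 3: A + B - 2C = -4; 2A + B + 4C = 10; 3A + B - 8C = -12.
Subtracting the first from the second: A + 6C = 14.
Subtracting the second from the third: A - 12C = -22.
Solving: C = 2, A = 2, then B = -2.
Hence c_5 = 2·5 + (-2) + 2·(-32) = -56.

-56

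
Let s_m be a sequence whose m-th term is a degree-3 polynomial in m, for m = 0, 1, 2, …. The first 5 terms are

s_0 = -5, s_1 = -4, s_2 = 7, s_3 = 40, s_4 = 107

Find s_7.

1st diffs: 1, 11, 33, 67.
2nd diffs: 10, 22, 34.
3rd diffs: 12, 12 (constant).
So s_m = 2m^3 - m^2 - 5.
Evaluating at m = 7 gives s_7 = 632.

632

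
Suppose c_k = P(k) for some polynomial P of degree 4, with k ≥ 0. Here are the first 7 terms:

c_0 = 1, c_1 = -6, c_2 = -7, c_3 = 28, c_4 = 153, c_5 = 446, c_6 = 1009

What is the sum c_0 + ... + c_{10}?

1st diffs: -7, -1, 35, 125, 293, 563.
2nd diffs: 6, 36, 90, 168, 270.
3rd diffs: 30, 54, 78, 102.
4th diffs: 24, 24, 24 (constant).
Newton forward-difference form: c_k = 1 + (-7)·C(k,1) + 6·C(k,2) + 30·C(k,3) + 24·C(k,4).
Continuing: 1968, 3473, 5698, 8841.
Summing k = 0..10 (11 terms) gives 21604.

21604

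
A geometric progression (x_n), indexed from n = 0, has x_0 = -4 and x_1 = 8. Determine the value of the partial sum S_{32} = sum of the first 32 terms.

5726623060

Common ratio r = -2.
x_n = (-4)·(-2)^(n-0).
S = (-4)·((-2)^32 - 1)/(-2 - 1) = (-4)·(4294967296 - 1)/(-3) = 5726623060.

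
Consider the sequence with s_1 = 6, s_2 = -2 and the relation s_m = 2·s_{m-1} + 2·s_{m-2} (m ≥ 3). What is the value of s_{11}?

Iterate the recurrence:
s_3 = 8; s_4 = 12; s_5 = 40; s_6 = 104; s_7 = 288; s_8 = 784; s_9 = 2144; s_{10} = 5856; s_{11} = 16000.

16000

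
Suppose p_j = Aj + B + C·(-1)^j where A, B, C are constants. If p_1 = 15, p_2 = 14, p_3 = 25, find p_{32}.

Write the equations: A + B - C = 15; 2A + B + C = 14; 3A + B - C = 25.
Subtracting the first from the second: A + 2C = -1.
Subtracting the second from the third: A - 2C = 11.
Solving: C = -3, A = 5, then B = 7.
So p_j = 5·j + 7 + (-3)·(-1)^j; at j=32 this is 164.

164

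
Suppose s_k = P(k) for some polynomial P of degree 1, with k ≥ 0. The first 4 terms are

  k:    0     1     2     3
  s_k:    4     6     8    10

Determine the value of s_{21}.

46

1st diffs: 2, 2, 2 (constant).
So s_k = 2k + 4.
Evaluating at k = 21 gives s_{21} = 46.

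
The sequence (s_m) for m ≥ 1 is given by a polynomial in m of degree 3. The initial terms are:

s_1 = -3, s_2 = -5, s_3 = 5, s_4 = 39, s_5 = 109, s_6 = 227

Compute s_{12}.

1st diffs: -2, 10, 34, 70, 118.
2nd diffs: 12, 24, 36, 48.
3rd diffs: 12, 12, 12 (constant).
Newton forward-difference form: s_m = -3 + (-2)·C(m-1,1) + 12·C(m-1,2) + 12·C(m-1,3).
At m = 12: m-1 = 11, so s_{12} = -3 - 22 + 660 + 1980 = 2615.

2615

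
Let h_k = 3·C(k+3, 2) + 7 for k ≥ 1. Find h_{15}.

C(18, 2) = 153, so h_{15} = 466.

466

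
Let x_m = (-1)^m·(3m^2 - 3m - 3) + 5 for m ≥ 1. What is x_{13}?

-460

(-1)^13 = -1; 3m^2 - 3m - 3 at m=13 is 465; so x_{13} = -460.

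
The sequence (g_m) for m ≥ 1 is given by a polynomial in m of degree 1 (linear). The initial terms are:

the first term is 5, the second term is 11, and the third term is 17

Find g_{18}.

107

1st diffs: 6, 6 (constant).
So g_m = 6m - 1.
Evaluating at m = 18 gives g_{18} = 107.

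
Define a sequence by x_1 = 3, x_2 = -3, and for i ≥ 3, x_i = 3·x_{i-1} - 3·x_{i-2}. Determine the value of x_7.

x_3 = -18; x_4 = -45; x_5 = -81; x_6 = -108; x_7 = -81.

-81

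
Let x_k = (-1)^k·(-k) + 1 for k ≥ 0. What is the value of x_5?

6

(-1)^5 = -1; -k at k=5 is -5; so x_5 = 6.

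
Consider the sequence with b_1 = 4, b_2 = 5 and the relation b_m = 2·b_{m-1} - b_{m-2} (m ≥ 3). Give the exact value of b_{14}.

17

Step forward from the initial values:
b_3 = 6  b_4 = 7  b_5 = 8  …  b_{11} = 14  b_{12} = 15  b_{13} = 16  b_{14} = 17.
(Characteristic roots are 1 and 1.)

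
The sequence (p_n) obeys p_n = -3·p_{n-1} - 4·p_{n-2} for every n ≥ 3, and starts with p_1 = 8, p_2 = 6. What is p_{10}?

-2466

Step forward from the initial values:
p_3 = -50  p_4 = 126  p_5 = -178  p_6 = 30  p_7 = 622  p_8 = -1986  p_9 = 3470  p_{10} = -2466.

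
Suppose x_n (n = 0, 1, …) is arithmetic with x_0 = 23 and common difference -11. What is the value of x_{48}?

x_n = 23 + (n - 0)·(-11).
x_{48} = 23 + 48·(-11) = -505.

-505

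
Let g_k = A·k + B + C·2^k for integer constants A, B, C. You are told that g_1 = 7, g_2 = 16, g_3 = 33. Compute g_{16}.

At k = 1, 2, 3: A + B + 2C = 7; 2A + B + 4C = 16; 3A + B + 8C = 33.
Subtracting the first from the second: A + 2C = 9.
Subtracting the second from the third: A + 4C = 17.
Solving: C = 4, A = 1, then B = -2.
So g_k = 1·k + (-2) + 4·2^k; at k=16 this is 262158.

262158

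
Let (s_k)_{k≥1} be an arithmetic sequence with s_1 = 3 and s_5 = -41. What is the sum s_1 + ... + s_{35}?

Common difference d = (-41 - 3) / (5 - 1) = -11.
s_k = 3 + (k - 1)·(-11).
s_{35} = -371; S = 35·(3 + (-371))/2 = -6440.

-6440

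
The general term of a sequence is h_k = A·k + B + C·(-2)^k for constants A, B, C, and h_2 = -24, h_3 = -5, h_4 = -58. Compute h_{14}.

At k = 2, 3, 4: 2A + B + 4C = -24; 3A + B - 8C = -5; 4A + B + 16C = -58.
Subtracting the first from the second: A - 12C = 19.
Subtracting the second from the third: A + 24C = -53.
Solving: C = -2, A = -5, then B = -6.
So h_k = -5·k + (-6) + (-2)·(-2)^k; at k=14 this is -32844.

-32844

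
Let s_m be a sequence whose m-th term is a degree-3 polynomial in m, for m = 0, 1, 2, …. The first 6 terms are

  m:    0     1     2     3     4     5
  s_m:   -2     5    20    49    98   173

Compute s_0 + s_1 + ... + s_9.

1st diffs: 7, 15, 29, 49, 75.
2nd diffs: 8, 14, 20, 26.
3rd diffs: 6, 6, 6 (constant).
Newton forward-difference form: s_m = -2 + 7·C(m,1) + 8·C(m,2) + 6·C(m,3).
Continuing: 280, 425, 614, 853.
Summing m = 0..9 (10 terms) gives 2515.

2515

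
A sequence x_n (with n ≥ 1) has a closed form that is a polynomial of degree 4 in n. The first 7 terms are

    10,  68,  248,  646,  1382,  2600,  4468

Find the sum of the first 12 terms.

97316

1st diffs: 58, 180, 398, 736, 1218, 1868.
2nd diffs: 122, 218, 338, 482, 650.
3rd diffs: 96, 120, 144, 168.
4th diffs: 24, 24, 24 (constant).
Newton forward-difference form: x_n = 10 + 58·C(n-1,1) + 122·C(n-1,2) + 96·C(n-1,3) + 24·C(n-1,4).
Continuing: …, 7178, 10946, 16012, 22640, …, x_{12} = 31118.
Summing n = 1..12 (12 terms) gives 97316.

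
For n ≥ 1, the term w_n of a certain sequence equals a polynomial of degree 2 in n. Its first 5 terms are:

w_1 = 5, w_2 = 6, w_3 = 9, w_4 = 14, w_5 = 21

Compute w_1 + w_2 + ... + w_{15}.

1090

1st diffs: 1, 3, 5, 7.
2nd diffs: 2, 2, 2 (constant).
Newton forward-difference form: w_n = 5 + 1·C(n-1,1) + 2·C(n-1,2).
Continuing: …, 30, 41, 54, 69, …, w_{15} = 201.
Summing n = 1..15 (15 terms) gives 1090.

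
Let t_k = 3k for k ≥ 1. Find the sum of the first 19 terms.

570

Over k = 1..19: Σk = 190.
Total = (3)·190 = 570.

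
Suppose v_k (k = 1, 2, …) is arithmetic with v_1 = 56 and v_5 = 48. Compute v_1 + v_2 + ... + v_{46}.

Common difference d = (48 - 56) / (5 - 1) = -2.
v_k = 56 + (k - 1)·(-2).
v_{46} = -34; S = 46·(56 + (-34))/2 = 506.

506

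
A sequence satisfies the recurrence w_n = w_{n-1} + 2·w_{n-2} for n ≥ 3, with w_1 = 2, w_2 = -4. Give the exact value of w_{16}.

-21848

w_3 = 0; w_4 = -8; w_5 = -8; …; w_{13} = -2728; w_{14} = -5464; w_{15} = -10920; w_{16} = -21848.
(Characteristic roots are 2 and -1.)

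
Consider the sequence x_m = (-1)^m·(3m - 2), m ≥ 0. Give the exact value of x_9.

-25

(-1)^9 = -1; 3m - 2 at m=9 is 25; so x_9 = -25.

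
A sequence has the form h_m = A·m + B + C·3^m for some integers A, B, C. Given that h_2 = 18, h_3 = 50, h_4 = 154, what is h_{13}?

3188602

At m = 2, 3, 4: 2A + B + 9C = 18; 3A + B + 27C = 50; 4A + B + 81C = 154.
Subtracting the first from the second: A + 18C = 32.
Subtracting the second from the third: A + 54C = 104.
Solving: C = 2, A = -4, then B = 8.
Therefore h_{13} = -52 + 8 + 2·1594323 = 3188602.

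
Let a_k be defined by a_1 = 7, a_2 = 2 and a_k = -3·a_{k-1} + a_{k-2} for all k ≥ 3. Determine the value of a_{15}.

Applying the relation repeatedly:
a_3 = 1  a_4 = -1  a_5 = 4  …  a_{12} = -16897  a_{13} = 55807  a_{14} = -184318  a_{15} = 608761.

608761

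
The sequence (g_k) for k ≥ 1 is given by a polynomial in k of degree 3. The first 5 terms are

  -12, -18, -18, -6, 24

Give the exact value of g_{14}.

2094

1st diffs: -6, 0, 12, 30.
2nd diffs: 6, 12, 18.
3rd diffs: 6, 6 (constant).
So g_k = k^3 - 3k^2 - 4k - 6.
Evaluating at k = 14 gives g_{14} = 2094.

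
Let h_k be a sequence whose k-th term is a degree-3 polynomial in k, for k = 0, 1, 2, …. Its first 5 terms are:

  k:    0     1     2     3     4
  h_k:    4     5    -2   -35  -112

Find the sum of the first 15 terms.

1st diffs: 1, -7, -33, -77.
2nd diffs: -8, -26, -44.
3rd diffs: -18, -18 (constant).
Newton forward-difference form: h_k = 4 + 1·C(k,1) + (-8)·C(k,2) + (-18)·C(k,3).
Continuing: …, -251, -470, -787, -1220, …, h_{14} = -7262.
Summing k = 0..14 (15 terms) gives -28045.

-28045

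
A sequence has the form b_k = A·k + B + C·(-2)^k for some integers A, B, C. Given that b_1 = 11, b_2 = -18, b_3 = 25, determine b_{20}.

Write the equations: A + B - 2C = 11; 2A + B + 4C = -18; 3A + B - 8C = 25.
Subtracting the first from the second: A + 6C = -29.
Subtracting the second from the third: A - 12C = 43.
Solving: C = -4, A = -5, then B = 8.
Therefore b_{20} = -100 + 8 + (-4)·1048576 = -4194396.

-4194396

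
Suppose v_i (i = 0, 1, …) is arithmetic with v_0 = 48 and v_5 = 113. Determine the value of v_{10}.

178

Common difference d = (113 - 48) / (5 - 0) = 13.
v_i = 48 + (i - 0)·13.
v_{10} = 48 + 10·13 = 178.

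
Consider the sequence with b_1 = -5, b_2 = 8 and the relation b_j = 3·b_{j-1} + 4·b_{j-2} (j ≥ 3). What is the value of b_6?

620

b_3 = 4; b_4 = 44; b_5 = 148; b_6 = 620.
(Characteristic roots are 4 and -1.)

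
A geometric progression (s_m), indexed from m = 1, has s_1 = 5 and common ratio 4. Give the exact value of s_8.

s_m = 5·4^(m-1).
s_8 = 5·4^7 = 81920.

81920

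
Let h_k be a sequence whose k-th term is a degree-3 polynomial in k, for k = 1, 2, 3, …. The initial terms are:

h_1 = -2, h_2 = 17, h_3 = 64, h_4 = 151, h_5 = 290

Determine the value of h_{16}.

8683

1st diffs: 19, 47, 87, 139.
2nd diffs: 28, 40, 52.
3rd diffs: 12, 12 (constant).
So h_k = 2k^3 + 2k^2 - k - 5.
Evaluating at k = 16 gives h_{16} = 8683.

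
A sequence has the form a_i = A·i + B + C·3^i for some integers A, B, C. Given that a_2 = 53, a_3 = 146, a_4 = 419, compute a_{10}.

At i = 2, 3, 4: 2A + B + 9C = 53; 3A + B + 27C = 146; 4A + B + 81C = 419.
Subtracting the first from the second: A + 18C = 93.
Subtracting the second from the third: A + 54C = 273.
Solving: C = 5, A = 3, then B = 2.
Therefore a_{10} = 30 + 2 + 5·59049 = 295277.

295277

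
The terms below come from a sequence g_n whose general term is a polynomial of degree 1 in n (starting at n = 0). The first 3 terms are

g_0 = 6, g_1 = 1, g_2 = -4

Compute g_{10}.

-44

1st diffs: -5, -5 (constant).
So g_n = -5n + 6.
Evaluating at n = 10 gives g_{10} = -44.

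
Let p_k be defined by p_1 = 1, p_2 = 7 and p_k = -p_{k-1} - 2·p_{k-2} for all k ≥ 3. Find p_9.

7

Iterate the recurrence:
p_3 = -9; p_4 = -5; p_5 = 23; p_6 = -13; p_7 = -33; p_8 = 59; p_9 = 7.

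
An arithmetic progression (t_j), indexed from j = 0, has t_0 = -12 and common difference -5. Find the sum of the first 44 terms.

t_j = -12 + (j - 0)·(-5).
t_{43} = -227; S = 44·(-12 + (-227))/2 = -5258.

-5258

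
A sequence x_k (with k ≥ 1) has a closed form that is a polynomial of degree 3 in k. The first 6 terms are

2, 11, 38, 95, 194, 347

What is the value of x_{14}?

4955

1st diffs: 9, 27, 57, 99, 153.
2nd diffs: 18, 30, 42, 54.
3rd diffs: 12, 12, 12 (constant).
Newton forward-difference form: x_k = 2 + 9·C(k-1,1) + 18·C(k-1,2) + 12·C(k-1,3).
At k = 14: k-1 = 13, so x_{14} = 2 + 117 + 1404 + 3432 = 4955.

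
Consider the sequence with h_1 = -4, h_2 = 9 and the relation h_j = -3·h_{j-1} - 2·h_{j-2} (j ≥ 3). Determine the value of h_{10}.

Step forward from the initial values:
h_3 = -19; h_4 = 39; h_5 = -79; h_6 = 159; h_7 = -319; h_8 = 639; h_9 = -1279; h_{10} = 2559.
(Characteristic roots are -1 and -2.)

2559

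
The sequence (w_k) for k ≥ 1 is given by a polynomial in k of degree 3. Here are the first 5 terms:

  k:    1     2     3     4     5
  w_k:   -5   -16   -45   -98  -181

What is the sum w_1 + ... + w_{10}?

-3965

1st diffs: -11, -29, -53, -83.
2nd diffs: -18, -24, -30.
3rd diffs: -6, -6 (constant).
Newton forward-difference form: w_k = -5 + (-11)·C(k-1,1) + (-18)·C(k-1,2) + (-6)·C(k-1,3).
Continuing: …, -300, -461, -670, -933, …, w_{10} = -1256.
Summing k = 1..10 (10 terms) gives -3965.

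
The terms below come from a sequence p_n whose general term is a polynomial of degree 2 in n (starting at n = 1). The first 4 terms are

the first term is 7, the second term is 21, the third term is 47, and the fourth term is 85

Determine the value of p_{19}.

1st diffs: 14, 26, 38.
2nd diffs: 12, 12 (constant).
Newton forward-difference form: p_n = 7 + 14·C(n-1,1) + 12·C(n-1,2).
At n = 19: n-1 = 18, so p_{19} = 7 + 252 + 1836 = 2095.

2095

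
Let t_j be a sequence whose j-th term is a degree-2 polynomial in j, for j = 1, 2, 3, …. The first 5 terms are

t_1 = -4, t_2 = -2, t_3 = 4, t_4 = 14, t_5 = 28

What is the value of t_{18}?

574

1st diffs: 2, 6, 10, 14.
2nd diffs: 4, 4, 4 (constant).
So t_j = 2j^2 - 4j - 2.
Evaluating at j = 18 gives t_{18} = 574.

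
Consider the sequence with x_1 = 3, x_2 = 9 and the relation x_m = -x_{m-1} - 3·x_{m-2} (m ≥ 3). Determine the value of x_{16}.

x_3 = -18  x_4 = -9  x_5 = 63  …  x_{13} = -3717  x_{14} = -3951  x_{15} = 15102  x_{16} = -3249.

-3249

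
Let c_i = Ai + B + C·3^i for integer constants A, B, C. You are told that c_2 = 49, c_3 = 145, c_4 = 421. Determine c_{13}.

7971685

Plug in i = 2, 3, 4: 2A + B + 9C = 49; 3A + B + 27C = 145; 4A + B + 81C = 421.
Subtracting the first from the second: A + 18C = 96.
Subtracting the second from the third: A + 54C = 276.
Solving: C = 5, A = 6, then B = -8.
So c_i = 6·i + (-8) + 5·3^i; at i=13 this is 7971685.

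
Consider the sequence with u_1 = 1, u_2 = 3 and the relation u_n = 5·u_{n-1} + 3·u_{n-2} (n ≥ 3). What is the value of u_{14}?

2704619907

Applying the relation repeatedly:
u_3 = 18;  u_4 = 99;  u_5 = 549;  …;  u_{11} = 15894693;  u_{12} = 88078554;  u_{13} = 488076849;  u_{14} = 2704619907.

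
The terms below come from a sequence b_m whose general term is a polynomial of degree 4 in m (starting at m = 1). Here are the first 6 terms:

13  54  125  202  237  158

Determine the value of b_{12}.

1st diffs: 41, 71, 77, 35, -79.
2nd diffs: 30, 6, -42, -114.
3rd diffs: -24, -48, -72.
4th diffs: -24, -24 (constant).
Newton forward-difference form: b_m = 13 + 41·C(m-1,1) + 30·C(m-1,2) + (-24)·C(m-1,3) + (-24)·C(m-1,4).
At m = 12: m-1 = 11, so b_{12} = 13 + 451 + 1650 - 3960 - 7920 = -9766.

-9766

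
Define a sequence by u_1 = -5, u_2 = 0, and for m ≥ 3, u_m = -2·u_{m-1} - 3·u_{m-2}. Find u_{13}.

Applying the relation repeatedly:
u_3 = 15  u_4 = -30  u_5 = 15  …  u_{10} = -840  u_{11} = 1095  u_{12} = 330  u_{13} = -3945.

-3945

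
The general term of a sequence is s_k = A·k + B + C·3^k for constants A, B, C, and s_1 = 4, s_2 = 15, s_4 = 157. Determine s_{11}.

The three given values yield: A + B + 3C = 4; 2A + B + 9C = 15; 4A + B + 81C = 157.
Subtracting the first from the second: A + 6C = 11.
Subtracting the second from the third: 2A + 72C = 142.
Solving: C = 2, A = -1, then B = -1.
So s_k = -1·k + (-1) + 2·3^k; at k=11 this is 354282.

354282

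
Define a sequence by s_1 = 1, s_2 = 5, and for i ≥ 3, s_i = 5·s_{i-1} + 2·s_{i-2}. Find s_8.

Step forward from the initial values:
s_3 = 27;  s_4 = 145;  s_5 = 779;  s_6 = 4185;  s_7 = 22483;  s_8 = 120785.

120785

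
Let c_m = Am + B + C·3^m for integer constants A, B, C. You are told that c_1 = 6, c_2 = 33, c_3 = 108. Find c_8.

The three given values yield: A + B + 3C = 6; 2A + B + 9C = 33; 3A + B + 27C = 108.
Subtracting the first from the second: A + 6C = 27.
Subtracting the second from the third: A + 18C = 75.
Solving: C = 4, A = 3, then B = -9.
Hence c_8 = 3·8 + (-9) + 4·6561 = 26259.

26259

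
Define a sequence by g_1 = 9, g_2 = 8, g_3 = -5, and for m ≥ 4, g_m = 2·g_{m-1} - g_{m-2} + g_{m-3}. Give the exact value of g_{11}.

-157

Applying the relation repeatedly:
g_4 = -9, g_5 = -5, g_6 = -6, g_7 = -16, g_8 = -31, g_9 = -52, g_{10} = -89, g_{11} = -157.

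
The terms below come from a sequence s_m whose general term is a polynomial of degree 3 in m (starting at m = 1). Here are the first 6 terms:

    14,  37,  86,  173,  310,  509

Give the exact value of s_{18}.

12101

1st diffs: 23, 49, 87, 137, 199.
2nd diffs: 26, 38, 50, 62.
3rd diffs: 12, 12, 12 (constant).
Newton forward-difference form: s_m = 14 + 23·C(m-1,1) + 26·C(m-1,2) + 12·C(m-1,3).
At m = 18: m-1 = 17, so s_{18} = 14 + 391 + 3536 + 8160 = 12101.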